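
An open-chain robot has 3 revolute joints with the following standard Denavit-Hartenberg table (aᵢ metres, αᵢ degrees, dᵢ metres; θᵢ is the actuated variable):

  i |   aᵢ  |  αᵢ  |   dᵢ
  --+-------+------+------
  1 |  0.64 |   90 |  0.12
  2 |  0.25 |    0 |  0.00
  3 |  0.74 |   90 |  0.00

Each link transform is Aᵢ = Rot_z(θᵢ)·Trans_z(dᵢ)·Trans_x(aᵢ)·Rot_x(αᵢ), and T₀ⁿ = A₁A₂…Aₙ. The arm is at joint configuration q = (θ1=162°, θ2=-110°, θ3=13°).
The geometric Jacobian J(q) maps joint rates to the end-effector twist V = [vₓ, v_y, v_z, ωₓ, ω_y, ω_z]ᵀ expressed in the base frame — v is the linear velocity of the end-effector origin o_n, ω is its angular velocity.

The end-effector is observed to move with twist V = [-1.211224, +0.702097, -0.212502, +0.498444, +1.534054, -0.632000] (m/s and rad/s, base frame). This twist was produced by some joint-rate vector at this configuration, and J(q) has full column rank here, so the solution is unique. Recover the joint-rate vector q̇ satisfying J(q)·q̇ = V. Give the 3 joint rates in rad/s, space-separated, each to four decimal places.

o_n = [-0.4416, 0.1435, -0.8494]
J₁: ẑ×o_n = [-0.1435, -0.4416, 0.0000], ω = ẑ
J2: z=[0.3090, 0.9511, 0.0000] o=[-0.6087, 0.1978, 0.1200] → [-0.9220, 0.2996, -0.1757, 0.3090, 0.9511, 0.0000]
J3: z=[0.3090, 0.9511, 0.0000] o=[-0.5274, 0.1713, -0.1149] → [-0.6985, 0.2270, -0.0902, 0.3090, 0.9511, 0.0000]
q̇ = J⁺·V = [-0.6320, 0.7840, 0.8290]

-0.6320 0.7840 0.8290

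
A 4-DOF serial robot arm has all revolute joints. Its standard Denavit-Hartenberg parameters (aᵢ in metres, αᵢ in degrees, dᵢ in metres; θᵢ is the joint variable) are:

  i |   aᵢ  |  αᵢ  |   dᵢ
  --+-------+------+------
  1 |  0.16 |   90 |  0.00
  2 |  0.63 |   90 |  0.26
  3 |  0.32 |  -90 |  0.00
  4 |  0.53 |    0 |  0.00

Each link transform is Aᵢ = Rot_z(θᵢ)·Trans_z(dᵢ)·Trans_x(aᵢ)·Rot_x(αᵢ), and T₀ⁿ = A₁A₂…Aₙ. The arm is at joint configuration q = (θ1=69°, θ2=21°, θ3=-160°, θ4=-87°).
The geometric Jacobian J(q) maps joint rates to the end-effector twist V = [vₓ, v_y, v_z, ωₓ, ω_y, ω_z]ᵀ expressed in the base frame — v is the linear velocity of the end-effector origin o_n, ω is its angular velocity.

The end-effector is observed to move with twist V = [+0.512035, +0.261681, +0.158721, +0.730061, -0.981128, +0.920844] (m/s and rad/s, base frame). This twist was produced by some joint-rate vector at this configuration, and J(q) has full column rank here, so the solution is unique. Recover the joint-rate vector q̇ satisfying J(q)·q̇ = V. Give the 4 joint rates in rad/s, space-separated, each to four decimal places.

o_n = [0.3585, 0.5402, -0.3855]
J₁: ẑ×o_n = [-0.5402, 0.3585, 0.0000], ω = ẑ
J2: z=[0.9336, -0.3584, 0.0000] o=[0.0573, 0.1494, 0.0000] → [0.1381, 0.3598, 0.4728, 0.9336, -0.3584, 0.0000]
J3: z=[0.1284, 0.3346, -0.9336] o=[0.5108, 0.6053, 0.2258] → [-0.2653, 0.2208, 0.0426, 0.1284, 0.3346, -0.9336]
J4: z=[-0.7629, 0.6349, 0.1226] o=[0.3081, 0.3824, 0.1180] → [-0.3390, -0.3779, -0.1523, -0.7629, 0.6349, 0.1226]
q̇ = J⁺·V = [0.1630, 0.1010, -0.9420, -0.9920]

0.1630 0.1010 -0.9420 -0.9920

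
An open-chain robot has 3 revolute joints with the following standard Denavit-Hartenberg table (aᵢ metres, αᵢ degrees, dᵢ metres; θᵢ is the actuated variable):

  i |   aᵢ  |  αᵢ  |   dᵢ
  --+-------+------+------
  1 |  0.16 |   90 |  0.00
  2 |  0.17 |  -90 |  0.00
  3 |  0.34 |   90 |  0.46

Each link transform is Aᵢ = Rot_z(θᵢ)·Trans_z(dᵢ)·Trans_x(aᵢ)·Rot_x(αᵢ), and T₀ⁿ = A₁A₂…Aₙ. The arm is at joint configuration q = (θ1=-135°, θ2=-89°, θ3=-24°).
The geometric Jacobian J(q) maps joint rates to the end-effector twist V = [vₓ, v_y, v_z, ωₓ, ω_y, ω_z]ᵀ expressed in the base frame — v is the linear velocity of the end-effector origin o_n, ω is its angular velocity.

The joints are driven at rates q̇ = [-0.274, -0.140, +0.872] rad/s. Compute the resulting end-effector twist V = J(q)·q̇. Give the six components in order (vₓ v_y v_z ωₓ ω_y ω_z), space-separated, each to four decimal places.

o_n = [-0.5421, -0.3465, -0.4725]
J₁: ẑ×o_n = [0.3465, -0.5421, 0.0000], ω = ẑ
J2: z=[-0.7071, 0.7071, 0.0000] o=[-0.1131, -0.1131, 0.0000] → [-0.3341, -0.3341, 0.4683, -0.7071, 0.7071, 0.0000]
J3: z=[-0.7070, -0.7070, 0.0175] o=[-0.1152, -0.1152, -0.1700] → [0.2179, -0.2213, -0.1383, -0.7070, -0.7070, 0.0175]
V = J·q̇ = [0.1419, 0.0023, -0.1861, -0.5175, -0.7155, -0.2588]

0.1419 0.0023 -0.1861 -0.5175 -0.7155 -0.2588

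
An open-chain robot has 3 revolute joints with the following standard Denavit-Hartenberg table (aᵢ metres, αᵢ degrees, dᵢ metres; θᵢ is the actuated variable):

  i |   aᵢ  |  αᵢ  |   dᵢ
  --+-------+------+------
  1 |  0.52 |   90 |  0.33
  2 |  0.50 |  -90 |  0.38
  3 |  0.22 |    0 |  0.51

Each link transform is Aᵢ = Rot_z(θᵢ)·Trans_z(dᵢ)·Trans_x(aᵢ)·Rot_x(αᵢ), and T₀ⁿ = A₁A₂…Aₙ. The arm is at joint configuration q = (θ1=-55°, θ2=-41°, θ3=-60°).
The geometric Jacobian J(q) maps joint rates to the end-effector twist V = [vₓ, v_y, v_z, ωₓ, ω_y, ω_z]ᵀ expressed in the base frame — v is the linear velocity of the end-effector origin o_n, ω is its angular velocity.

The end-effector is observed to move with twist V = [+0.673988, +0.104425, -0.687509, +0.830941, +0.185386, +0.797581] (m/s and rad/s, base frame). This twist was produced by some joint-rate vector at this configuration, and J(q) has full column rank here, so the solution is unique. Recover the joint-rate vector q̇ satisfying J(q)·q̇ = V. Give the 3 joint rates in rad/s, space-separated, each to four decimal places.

0.4240 -0.7870 0.4950

o_n = [0.2869, -1.4044, 0.3147]
J₁: ẑ×o_n = [1.4044, 0.2869, -0.0000], ω = ẑ
J2: z=[-0.8192, -0.5736, 0.0000] o=[0.2983, -0.4260, 0.3300] → [0.0088, -0.0125, 0.7950, -0.8192, -0.5736, 0.0000]
J3: z=[0.3763, -0.5374, 0.7547] o=[0.2034, -0.9530, 0.0020] → [0.1726, -0.0547, -0.1250, 0.3763, -0.5374, 0.7547]
q̇ = J⁺·V = [0.4240, -0.7870, 0.4950]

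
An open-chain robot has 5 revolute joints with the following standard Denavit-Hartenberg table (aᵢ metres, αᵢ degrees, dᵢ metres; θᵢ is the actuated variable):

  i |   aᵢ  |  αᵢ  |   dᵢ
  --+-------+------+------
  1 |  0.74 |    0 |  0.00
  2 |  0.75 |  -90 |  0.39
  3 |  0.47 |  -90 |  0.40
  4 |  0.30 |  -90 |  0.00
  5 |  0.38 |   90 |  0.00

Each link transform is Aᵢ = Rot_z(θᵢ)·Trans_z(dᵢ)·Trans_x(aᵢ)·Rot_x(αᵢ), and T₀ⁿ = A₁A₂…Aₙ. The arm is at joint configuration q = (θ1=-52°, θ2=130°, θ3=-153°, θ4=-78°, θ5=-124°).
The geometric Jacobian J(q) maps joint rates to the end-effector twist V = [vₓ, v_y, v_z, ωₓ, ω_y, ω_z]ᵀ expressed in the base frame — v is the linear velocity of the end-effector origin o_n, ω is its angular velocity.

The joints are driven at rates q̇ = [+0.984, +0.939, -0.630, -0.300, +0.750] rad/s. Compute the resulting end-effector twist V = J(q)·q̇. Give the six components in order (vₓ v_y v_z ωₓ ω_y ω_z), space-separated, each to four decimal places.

-0.7684 -0.4920 -0.0313 0.6045 -0.9360 1.9888

o_n = [0.0758, -0.0341, 0.8923]
J₁: ẑ×o_n = [0.0341, 0.0758, -0.0000], ω = ẑ
J2: z=[0.0000, 0.0000, 1.0000] o=[0.4556, -0.5831, 0.0000] → [-0.5490, -0.3798, 0.0000, 0.0000, 0.0000, 1.0000]
J3: z=[-0.9781, 0.2079, 0.0000] o=[0.6115, 0.1505, 0.3900] → [0.1044, 0.4914, 0.2920, -0.9781, 0.2079, 0.0000]
J4: z=[0.0944, 0.4441, 0.8910] o=[0.1332, -0.1760, 0.6034] → [0.0019, -0.0784, 0.0389, 0.0944, 0.4441, 0.8910]
J5: z=[0.0222, -0.8957, 0.4441] o=[-0.1654, -0.1693, 0.6317] → [-0.2935, 0.1013, 0.2191, 0.0222, -0.8957, 0.4441]
V = J·q̇ = [-0.7684, -0.4920, -0.0313, 0.6045, -0.9360, 1.9888]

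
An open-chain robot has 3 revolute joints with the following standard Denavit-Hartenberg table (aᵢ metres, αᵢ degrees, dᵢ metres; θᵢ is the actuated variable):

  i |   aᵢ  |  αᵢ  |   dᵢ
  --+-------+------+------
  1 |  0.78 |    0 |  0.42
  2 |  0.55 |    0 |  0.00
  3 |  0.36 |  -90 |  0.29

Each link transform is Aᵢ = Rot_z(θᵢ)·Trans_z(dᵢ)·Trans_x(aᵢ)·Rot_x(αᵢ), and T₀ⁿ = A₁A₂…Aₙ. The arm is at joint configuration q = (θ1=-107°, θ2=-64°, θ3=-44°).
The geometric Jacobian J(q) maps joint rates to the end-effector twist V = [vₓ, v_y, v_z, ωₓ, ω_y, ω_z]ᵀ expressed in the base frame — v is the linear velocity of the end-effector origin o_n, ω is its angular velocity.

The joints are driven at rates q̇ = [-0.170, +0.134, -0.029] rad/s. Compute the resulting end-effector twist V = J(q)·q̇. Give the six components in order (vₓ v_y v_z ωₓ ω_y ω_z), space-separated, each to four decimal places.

-0.1165 0.0775 0.0000 0.0000 0.0000 -0.0650

o_n = [-1.0662, -0.6255, 0.7100]
J₁: ẑ×o_n = [0.6255, -1.0662, 0.0000], ω = ẑ
J2: z=[0.0000, 0.0000, 1.0000] o=[-0.2280, -0.7459, 0.4200] → [-0.1204, -0.8381, 0.0000, 0.0000, 0.0000, 1.0000]
J3: z=[0.0000, 0.0000, 1.0000] o=[-0.7713, -0.8320, 0.4200] → [-0.2065, -0.2949, 0.0000, 0.0000, 0.0000, 1.0000]
V = J·q̇ = [-0.1165, 0.0775, 0.0000, 0.0000, 0.0000, -0.0650]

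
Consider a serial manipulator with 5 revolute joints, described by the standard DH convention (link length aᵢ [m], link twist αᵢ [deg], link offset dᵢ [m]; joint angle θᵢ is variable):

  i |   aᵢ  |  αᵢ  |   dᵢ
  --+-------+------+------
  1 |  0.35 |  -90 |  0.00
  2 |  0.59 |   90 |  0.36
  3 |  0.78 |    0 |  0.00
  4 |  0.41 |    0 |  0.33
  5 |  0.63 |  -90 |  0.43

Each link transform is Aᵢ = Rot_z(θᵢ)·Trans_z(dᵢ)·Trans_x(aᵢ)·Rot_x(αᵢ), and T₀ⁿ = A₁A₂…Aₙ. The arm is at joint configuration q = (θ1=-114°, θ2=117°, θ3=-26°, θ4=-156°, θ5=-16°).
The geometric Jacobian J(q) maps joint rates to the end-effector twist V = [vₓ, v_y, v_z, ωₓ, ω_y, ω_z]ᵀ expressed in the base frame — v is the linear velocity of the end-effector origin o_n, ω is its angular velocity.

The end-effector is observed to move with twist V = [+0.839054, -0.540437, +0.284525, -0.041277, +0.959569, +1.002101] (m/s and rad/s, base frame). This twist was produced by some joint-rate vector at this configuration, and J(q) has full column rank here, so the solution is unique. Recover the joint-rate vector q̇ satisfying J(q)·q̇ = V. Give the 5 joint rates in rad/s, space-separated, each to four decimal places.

o_n = [-0.1583, -0.9137, -0.5964]
J₁: ẑ×o_n = [0.9137, -0.1583, 0.0000], ω = ẑ
J2: z=[0.9135, -0.4067, 0.0000] o=[-0.1424, -0.3197, 0.0000] → [0.2426, 0.5449, -0.5491, 0.9135, -0.4067, 0.0000]
J3: z=[-0.3624, -0.8140, -0.4540] o=[0.2955, -0.2215, -0.5257] → [-0.2567, 0.1804, -0.1185, -0.3624, -0.8140, -0.4540]
J4: z=[-0.3624, -0.8140, -0.4540] o=[0.1126, 0.2084, -1.1503] → [-0.9603, 0.3237, 0.1862, -0.3624, -0.8140, -0.4540]
J5: z=[-0.3624, -0.8140, -0.4540] o=[-0.0696, -0.2360, -0.9351] → [-0.5833, 0.1630, 0.1735, -0.3624, -0.8140, -0.4540]
q̇ = J⁺·V = [0.5640, -0.4280, -0.7560, -0.2960, 0.0870]

0.5640 -0.4280 -0.7560 -0.2960 0.0870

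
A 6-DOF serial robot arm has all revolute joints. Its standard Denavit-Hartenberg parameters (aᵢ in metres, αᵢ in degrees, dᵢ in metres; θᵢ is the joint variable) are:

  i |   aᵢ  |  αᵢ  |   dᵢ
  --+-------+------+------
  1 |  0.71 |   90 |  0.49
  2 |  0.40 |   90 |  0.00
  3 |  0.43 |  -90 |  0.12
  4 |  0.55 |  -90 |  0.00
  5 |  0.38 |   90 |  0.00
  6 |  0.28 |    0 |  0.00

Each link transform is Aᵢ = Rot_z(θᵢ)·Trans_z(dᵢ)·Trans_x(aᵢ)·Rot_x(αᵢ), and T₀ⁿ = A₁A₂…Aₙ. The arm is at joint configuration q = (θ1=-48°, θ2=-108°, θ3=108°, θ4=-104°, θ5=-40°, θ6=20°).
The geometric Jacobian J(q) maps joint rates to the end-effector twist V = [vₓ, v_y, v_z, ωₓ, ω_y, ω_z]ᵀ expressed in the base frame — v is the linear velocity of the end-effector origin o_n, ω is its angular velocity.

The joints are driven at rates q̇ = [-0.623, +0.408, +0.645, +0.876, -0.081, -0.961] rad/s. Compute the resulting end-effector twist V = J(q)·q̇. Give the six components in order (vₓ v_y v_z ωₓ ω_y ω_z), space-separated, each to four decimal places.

-0.2066 0.1472 -0.0423 -0.8764 0.7523 -0.1851

o_n = [-0.3403, 0.1842, 0.9199]
J₁: ẑ×o_n = [-0.1842, -0.3403, 0.0000], ω = ẑ
J2: z=[-0.7431, -0.6691, 0.0000] o=[0.4751, -0.5276, 0.4900] → [-0.2877, 0.3195, -1.0746, -0.7431, -0.6691, 0.0000]
J3: z=[-0.6364, 0.7068, 0.3090] o=[0.3924, -0.4358, 0.1096] → [0.3811, 0.2893, 0.1233, -0.6364, 0.7068, 0.3090]
J4: z=[0.4263, -0.0116, 0.9045] o=[0.0396, -0.6551, 0.2730] → [-0.7667, -0.6194, 0.3534, 0.4263, -0.0116, 0.9045]
J5: z=[-0.7777, -0.5154, 0.3599] o=[-0.2145, -0.1838, 0.3988] → [-0.4010, 0.3600, -0.3511, -0.7777, -0.5154, 0.3599]
J6: z=[0.6235, -0.5597, 0.5459] o=[-0.2448, 0.0628, 0.6864] → [-0.1970, -0.1977, 0.0222, 0.6235, -0.5597, 0.5459]
V = J·q̇ = [-0.2066, 0.1472, -0.0423, -0.8764, 0.7523, -0.1851]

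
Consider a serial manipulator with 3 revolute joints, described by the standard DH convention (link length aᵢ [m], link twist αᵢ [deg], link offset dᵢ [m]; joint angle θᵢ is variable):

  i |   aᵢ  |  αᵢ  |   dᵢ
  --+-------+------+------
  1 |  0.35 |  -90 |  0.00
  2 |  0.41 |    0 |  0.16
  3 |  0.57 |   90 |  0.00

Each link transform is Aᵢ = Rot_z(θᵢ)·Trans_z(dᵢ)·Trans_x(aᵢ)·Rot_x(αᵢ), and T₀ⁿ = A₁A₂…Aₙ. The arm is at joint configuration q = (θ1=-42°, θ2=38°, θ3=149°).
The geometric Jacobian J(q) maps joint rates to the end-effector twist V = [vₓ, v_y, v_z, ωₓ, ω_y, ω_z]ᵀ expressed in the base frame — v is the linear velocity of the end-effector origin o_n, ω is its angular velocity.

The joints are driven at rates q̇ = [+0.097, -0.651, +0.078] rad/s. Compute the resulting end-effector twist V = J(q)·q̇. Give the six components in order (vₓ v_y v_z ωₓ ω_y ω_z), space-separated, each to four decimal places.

0.0880 -0.0652 -0.1138 -0.3834 -0.4258 0.0970

o_n = [0.1868, 0.0471, -0.1830]
J₁: ẑ×o_n = [-0.0471, 0.1868, 0.0000], ω = ẑ
J2: z=[0.6691, 0.7431, 0.0000] o=[0.2601, -0.2342, 0.0000] → [-0.1360, 0.1224, 0.2427, 0.6691, 0.7431, 0.0000]
J3: z=[0.6691, 0.7431, 0.0000] o=[0.6073, -0.3315, -0.2524] → [0.0516, -0.0465, 0.5658, 0.6691, 0.7431, 0.0000]
V = J·q̇ = [0.0880, -0.0652, -0.1138, -0.3834, -0.4258, 0.0970]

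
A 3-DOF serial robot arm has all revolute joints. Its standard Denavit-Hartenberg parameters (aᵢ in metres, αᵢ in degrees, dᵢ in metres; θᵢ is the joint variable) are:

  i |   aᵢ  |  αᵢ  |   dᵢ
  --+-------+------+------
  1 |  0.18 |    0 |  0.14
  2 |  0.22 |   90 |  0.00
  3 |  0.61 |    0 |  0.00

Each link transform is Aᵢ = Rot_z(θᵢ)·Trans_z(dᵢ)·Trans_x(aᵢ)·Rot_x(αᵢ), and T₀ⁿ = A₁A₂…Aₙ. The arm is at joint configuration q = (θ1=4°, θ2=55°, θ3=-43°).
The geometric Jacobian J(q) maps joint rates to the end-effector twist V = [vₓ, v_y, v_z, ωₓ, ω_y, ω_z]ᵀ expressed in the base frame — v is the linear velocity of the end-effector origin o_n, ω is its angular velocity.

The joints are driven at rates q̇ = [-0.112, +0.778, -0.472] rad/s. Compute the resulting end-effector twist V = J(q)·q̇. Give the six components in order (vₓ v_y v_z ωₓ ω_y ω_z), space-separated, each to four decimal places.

o_n = [0.5226, 0.5835, -0.2760]
J₁: ẑ×o_n = [-0.5835, 0.5226, 0.0000], ω = ẑ
J2: z=[0.0000, 0.0000, 1.0000] o=[0.1796, 0.0126, 0.1400] → [-0.5710, 0.3431, 0.0000, 0.0000, 0.0000, 1.0000]
J3: z=[0.8572, -0.5150, 0.0000] o=[0.2929, 0.2011, 0.1400] → [0.2143, 0.3566, 0.4461, 0.8572, -0.5150, 0.0000]
V = J·q̇ = [-0.4800, 0.0401, -0.2106, -0.4046, 0.2431, 0.6660]

-0.4800 0.0401 -0.2106 -0.4046 0.2431 0.6660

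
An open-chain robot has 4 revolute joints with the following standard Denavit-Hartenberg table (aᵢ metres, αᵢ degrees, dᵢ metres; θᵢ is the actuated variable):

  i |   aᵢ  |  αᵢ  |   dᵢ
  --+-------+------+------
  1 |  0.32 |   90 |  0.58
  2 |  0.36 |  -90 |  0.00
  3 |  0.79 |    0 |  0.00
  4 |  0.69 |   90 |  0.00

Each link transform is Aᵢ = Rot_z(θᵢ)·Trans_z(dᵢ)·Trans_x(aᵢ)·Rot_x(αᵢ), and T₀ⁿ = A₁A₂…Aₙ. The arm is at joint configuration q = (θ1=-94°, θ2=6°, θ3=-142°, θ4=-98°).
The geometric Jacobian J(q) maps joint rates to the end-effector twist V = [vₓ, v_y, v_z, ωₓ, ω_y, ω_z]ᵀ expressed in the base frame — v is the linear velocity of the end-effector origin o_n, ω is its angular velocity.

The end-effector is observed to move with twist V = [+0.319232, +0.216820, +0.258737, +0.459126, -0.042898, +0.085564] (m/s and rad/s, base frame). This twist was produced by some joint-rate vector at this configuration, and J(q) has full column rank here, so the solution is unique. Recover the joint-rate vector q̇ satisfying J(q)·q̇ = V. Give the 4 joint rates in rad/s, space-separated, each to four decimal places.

0.1880 -0.4610 -0.5160 0.4130

o_n = [0.1307, 0.2758, 0.5165]
J₁: ẑ×o_n = [-0.2758, 0.1307, 0.0000], ω = ẑ
J2: z=[-0.9976, 0.0698, 0.0000] o=[-0.0223, -0.3192, 0.5800] → [-0.0044, -0.0633, -0.6042, -0.9976, 0.0698, 0.0000]
J3: z=[0.0073, 0.1043, 0.9945] o=[-0.0473, -0.6764, 0.6176] → [-0.9575, 0.1778, -0.0116, 0.0073, 0.1043, 0.9945]
J4: z=[0.0073, 0.1043, 0.9945] o=[-0.4893, -0.0248, 0.5526] → [-0.3027, 0.6169, -0.0625, 0.0073, 0.1043, 0.9945]
q̇ = J⁺·V = [0.1880, -0.4610, -0.5160, 0.4130]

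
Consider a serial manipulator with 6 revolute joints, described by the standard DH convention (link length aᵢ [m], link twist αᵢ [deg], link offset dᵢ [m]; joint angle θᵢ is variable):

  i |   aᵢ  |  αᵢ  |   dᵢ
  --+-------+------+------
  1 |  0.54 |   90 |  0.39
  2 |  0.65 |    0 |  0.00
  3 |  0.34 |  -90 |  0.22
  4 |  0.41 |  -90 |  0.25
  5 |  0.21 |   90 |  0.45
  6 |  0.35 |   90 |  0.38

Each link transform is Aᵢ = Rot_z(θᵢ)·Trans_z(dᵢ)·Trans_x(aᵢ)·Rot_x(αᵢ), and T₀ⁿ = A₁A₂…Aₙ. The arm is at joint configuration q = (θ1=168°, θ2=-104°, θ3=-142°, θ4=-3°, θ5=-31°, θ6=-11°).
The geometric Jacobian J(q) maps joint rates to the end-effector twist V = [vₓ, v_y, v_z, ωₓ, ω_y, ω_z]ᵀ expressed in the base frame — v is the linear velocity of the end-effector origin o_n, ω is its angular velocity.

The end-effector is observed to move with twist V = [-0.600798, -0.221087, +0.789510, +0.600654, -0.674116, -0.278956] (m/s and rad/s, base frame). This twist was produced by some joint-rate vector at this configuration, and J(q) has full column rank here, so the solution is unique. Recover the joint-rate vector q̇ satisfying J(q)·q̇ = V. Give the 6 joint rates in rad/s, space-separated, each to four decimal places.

o_n = [0.7854, -0.2964, 0.3665]
J₁: ẑ×o_n = [0.2964, 0.7854, -0.0000], ω = ẑ
J2: z=[0.2079, 0.9781, 0.0000] o=[-0.5282, 0.1123, 0.3900] → [-0.0230, 0.0049, -1.3699, 0.2079, 0.9781, 0.0000]
J3: z=[0.2079, 0.9781, 0.0000] o=[-0.3744, 0.0796, -0.2407] → [0.5939, -0.1262, -1.2126, 0.2079, 0.9781, 0.0000]
J4: z=[0.8936, -0.1899, -0.4067] o=[-0.1934, 0.2660, 0.0699] → [-0.2851, -0.6631, -0.3167, 0.8936, -0.1899, -0.4067]
J5: z=[-0.1868, -0.9812, 0.0478] o=[0.1974, 0.2049, 0.3423] → [0.0002, 0.0326, 0.6707, -0.1868, -0.9812, 0.0478]
J6: z=[0.5557, -0.1457, -0.8185] o=[0.2834, -0.2632, 0.4840] → [-0.0101, -0.3456, 0.0547, 0.5557, -0.1457, -0.8185]
q̇ = J⁺·V = [0.2590, -0.2130, -0.8530, 0.6050, -0.5410, 0.3250]

0.2590 -0.2130 -0.8530 0.6050 -0.5410 0.3250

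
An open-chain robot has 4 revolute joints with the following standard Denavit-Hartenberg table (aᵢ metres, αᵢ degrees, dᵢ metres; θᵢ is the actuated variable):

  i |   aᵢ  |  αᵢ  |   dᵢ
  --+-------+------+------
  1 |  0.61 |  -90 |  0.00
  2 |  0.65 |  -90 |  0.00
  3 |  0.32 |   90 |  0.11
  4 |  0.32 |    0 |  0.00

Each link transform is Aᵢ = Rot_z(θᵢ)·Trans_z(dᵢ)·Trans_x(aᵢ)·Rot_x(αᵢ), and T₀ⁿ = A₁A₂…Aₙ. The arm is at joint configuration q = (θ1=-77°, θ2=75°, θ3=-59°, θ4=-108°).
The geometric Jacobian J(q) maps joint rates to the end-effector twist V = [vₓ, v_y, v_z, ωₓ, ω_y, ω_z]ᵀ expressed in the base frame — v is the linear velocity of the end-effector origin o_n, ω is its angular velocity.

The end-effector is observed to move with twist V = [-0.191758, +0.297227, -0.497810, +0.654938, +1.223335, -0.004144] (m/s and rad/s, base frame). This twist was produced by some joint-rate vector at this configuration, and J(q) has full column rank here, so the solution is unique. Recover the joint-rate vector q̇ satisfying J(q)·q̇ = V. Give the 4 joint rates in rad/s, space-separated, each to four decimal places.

-0.1280 0.6790 0.9770 0.4550

o_n = [0.4086, -0.9273, -0.6876]
J₁: ẑ×o_n = [0.9273, 0.4086, -0.0000], ω = ẑ
J2: z=[0.9744, 0.2250, 0.0000] o=[0.1372, -0.5944, 0.0000] → [-0.1547, 0.6699, -0.3854, 0.9744, 0.2250, 0.0000]
J3: z=[-0.2173, 0.9412, -0.2588] o=[0.1751, -0.7583, -0.6279] → [-0.0999, -0.0734, -0.1831, -0.2173, 0.9412, -0.2588]
J4: z=[0.4519, 0.3320, 0.8280] o=[0.4280, -0.6346, -0.8155] → [0.2848, -0.0739, -0.1258, 0.4519, 0.3320, 0.8280]
q̇ = J⁺·V = [-0.1280, 0.6790, 0.9770, 0.4550]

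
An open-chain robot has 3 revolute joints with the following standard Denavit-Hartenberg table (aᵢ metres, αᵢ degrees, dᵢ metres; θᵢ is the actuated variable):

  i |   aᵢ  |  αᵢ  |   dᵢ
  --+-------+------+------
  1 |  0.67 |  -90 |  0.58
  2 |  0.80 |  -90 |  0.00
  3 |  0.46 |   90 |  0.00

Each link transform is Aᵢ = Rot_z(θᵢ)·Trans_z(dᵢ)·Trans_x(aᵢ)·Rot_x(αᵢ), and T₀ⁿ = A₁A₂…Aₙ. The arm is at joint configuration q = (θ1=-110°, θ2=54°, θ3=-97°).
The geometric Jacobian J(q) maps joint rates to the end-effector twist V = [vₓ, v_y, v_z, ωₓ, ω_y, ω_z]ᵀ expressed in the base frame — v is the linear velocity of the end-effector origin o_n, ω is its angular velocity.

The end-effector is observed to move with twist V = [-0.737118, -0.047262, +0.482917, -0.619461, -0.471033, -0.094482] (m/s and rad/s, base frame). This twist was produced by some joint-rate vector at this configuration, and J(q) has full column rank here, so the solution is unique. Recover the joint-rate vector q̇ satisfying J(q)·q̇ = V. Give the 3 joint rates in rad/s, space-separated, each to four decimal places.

o_n = [0.0503, -1.1967, -0.0219]
J₁: ẑ×o_n = [1.1967, 0.0503, -0.0000], ω = ẑ
J2: z=[0.9397, -0.3420, 0.0000] o=[-0.2292, -0.6296, 0.5800] → [0.2058, 0.5656, -0.4373, 0.9397, -0.3420, 0.0000]
J3: z=[0.2767, 0.7602, -0.5878] o=[-0.3900, -1.0715, -0.0672] → [-0.0391, -0.2714, -0.3694, 0.2767, 0.7602, -0.5878]
q̇ = J⁺·V = [-0.5700, -0.4210, -0.8090]

-0.5700 -0.4210 -0.8090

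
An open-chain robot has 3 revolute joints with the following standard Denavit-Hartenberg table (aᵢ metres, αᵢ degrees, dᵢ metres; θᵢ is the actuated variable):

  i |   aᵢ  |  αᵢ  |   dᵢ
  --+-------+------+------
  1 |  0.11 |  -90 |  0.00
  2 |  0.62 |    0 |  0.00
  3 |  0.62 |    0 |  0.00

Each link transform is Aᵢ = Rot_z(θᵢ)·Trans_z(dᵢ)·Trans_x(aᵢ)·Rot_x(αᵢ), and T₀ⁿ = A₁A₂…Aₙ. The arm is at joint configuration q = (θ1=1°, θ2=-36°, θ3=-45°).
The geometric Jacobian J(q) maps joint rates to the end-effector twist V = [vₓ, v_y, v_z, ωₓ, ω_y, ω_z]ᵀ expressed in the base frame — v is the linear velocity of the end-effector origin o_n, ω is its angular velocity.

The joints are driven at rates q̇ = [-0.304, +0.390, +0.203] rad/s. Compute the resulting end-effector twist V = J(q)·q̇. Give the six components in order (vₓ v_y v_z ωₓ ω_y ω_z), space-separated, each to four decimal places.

o_n = [0.7085, 0.0124, 0.9768]
J₁: ẑ×o_n = [-0.0124, 0.7085, 0.0000], ω = ẑ
J2: z=[-0.0175, 0.9998, 0.0000] o=[0.1100, 0.0019, 0.0000] → [0.9766, 0.0170, -0.5986, -0.0175, 0.9998, 0.0000]
J3: z=[-0.0175, 0.9998, 0.0000] o=[0.6115, 0.0107, 0.3644] → [0.6123, 0.0107, -0.0970, -0.0175, 0.9998, 0.0000]
V = J·q̇ = [0.5089, -0.2066, -0.2531, -0.0103, 0.5929, -0.3040]

0.5089 -0.2066 -0.2531 -0.0103 0.5929 -0.3040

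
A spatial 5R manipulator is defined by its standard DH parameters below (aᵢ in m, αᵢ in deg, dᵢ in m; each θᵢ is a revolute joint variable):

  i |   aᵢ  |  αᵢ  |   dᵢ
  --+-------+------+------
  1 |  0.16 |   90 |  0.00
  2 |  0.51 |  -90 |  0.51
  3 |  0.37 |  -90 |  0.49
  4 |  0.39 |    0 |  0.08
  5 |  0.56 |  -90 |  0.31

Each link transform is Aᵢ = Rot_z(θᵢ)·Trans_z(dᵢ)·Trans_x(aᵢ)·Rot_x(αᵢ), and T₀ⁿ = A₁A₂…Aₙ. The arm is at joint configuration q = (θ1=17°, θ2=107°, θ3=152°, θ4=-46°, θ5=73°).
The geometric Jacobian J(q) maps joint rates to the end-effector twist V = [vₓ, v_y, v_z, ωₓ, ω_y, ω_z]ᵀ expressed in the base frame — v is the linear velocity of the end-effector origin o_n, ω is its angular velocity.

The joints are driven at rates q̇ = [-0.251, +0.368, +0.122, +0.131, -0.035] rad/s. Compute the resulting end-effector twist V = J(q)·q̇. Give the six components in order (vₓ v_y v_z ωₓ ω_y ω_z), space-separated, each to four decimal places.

o_n = [-0.0358, -0.3447, -0.8008]
J₁: ẑ×o_n = [0.3447, -0.0358, 0.0000], ω = ẑ
J2: z=[0.2924, -0.9563, 0.0000] o=[0.1530, 0.0468, 0.0000] → [0.7658, 0.2341, -0.2951, 0.2924, -0.9563, 0.0000]
J3: z=[-0.9145, -0.2796, -0.2924] o=[0.1595, -0.4845, 0.4877] → [0.4011, -1.1213, -0.1825, -0.9145, -0.2796, -0.2924]
J4: z=[0.3894, -0.8042, -0.4490] o=[-0.2480, -0.4275, 0.0320] → [0.7070, 0.2291, 0.2029, 0.3894, -0.8042, -0.4490]
J5: z=[0.3894, -0.8042, -0.4490] o=[-0.4437, -0.4282, -0.3147] → [0.4284, 0.0062, 0.3606, 0.3894, -0.8042, -0.4490]
V = J·q̇ = [0.3218, -0.0118, -0.1169, 0.0334, -0.4632, -0.3298]

0.3218 -0.0118 -0.1169 0.0334 -0.4632 -0.3298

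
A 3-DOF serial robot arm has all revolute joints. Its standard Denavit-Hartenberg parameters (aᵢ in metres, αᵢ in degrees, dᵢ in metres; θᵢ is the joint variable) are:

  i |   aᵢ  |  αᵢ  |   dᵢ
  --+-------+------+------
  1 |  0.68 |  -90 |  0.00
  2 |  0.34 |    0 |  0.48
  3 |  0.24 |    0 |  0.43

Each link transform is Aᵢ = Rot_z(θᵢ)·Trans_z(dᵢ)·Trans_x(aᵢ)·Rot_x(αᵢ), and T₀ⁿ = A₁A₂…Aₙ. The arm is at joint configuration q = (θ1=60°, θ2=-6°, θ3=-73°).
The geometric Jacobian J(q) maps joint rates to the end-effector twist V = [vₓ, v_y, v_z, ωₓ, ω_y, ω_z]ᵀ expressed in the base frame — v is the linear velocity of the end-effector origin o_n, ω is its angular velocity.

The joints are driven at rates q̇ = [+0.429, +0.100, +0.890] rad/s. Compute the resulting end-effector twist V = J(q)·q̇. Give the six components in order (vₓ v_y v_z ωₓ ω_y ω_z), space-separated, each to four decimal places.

o_n = [-0.2561, 1.3764, 0.2711]
J₁: ẑ×o_n = [-1.3764, -0.2561, 0.0000], ω = ẑ
J2: z=[-0.8660, 0.5000, 0.0000] o=[0.3400, 0.5889, 0.0000] → [0.1356, 0.2348, -0.3839, -0.8660, 0.5000, 0.0000]
J3: z=[-0.8660, 0.5000, 0.0000] o=[0.0934, 1.1217, 0.0355] → [0.1178, 0.2040, -0.0458, -0.8660, 0.5000, 0.0000]
V = J·q̇ = [-0.4721, 0.0952, -0.0791, -0.8574, 0.4950, 0.4290]

-0.4721 0.0952 -0.0791 -0.8574 0.4950 0.4290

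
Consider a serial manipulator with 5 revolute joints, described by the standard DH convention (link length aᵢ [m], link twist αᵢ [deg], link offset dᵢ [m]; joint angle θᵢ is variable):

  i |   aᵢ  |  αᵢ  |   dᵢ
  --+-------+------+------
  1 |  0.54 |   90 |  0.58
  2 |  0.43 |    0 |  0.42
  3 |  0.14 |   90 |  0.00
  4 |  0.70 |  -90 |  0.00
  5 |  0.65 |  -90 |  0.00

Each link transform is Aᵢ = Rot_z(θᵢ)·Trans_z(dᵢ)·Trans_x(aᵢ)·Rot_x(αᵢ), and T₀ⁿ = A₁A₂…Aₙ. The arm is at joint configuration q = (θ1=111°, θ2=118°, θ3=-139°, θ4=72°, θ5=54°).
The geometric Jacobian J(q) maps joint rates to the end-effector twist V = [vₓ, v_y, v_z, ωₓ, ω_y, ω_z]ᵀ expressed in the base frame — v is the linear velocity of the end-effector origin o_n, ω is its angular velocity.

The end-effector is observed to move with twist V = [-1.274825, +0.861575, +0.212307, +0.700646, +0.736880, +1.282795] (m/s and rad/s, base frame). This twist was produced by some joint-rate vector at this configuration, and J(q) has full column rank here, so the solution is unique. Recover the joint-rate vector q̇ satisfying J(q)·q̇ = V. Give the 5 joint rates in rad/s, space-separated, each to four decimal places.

0.8560 0.5140 0.4870 -0.5550 -0.2680

o_n = [1.0054, 1.4244, 1.2806]
J₁: ẑ×o_n = [-1.4244, 1.0054, 0.0000], ω = ẑ
J2: z=[0.9336, 0.3584, 0.0000] o=[-0.1935, 0.5041, 0.5800] → [0.2511, -0.6541, 0.4294, 0.9336, 0.3584, 0.0000]
J3: z=[0.9336, 0.3584, 0.0000] o=[0.2709, 0.4662, 0.9597] → [0.1150, -0.2996, 0.6313, 0.9336, 0.3584, 0.0000]
J4: z=[0.1284, -0.3346, -0.9336] o=[0.2241, 0.5882, 0.9095] → [0.6565, -0.7771, 0.3688, 0.1284, -0.3346, -0.9336]
J5: z=[0.6067, -0.7182, 0.3408] o=[0.7732, 1.0153, 0.8320] → [-0.4616, -0.1930, 0.4149, 0.6067, -0.7182, 0.3408]
q̇ = J⁺·V = [0.8560, 0.5140, 0.4870, -0.5550, -0.2680]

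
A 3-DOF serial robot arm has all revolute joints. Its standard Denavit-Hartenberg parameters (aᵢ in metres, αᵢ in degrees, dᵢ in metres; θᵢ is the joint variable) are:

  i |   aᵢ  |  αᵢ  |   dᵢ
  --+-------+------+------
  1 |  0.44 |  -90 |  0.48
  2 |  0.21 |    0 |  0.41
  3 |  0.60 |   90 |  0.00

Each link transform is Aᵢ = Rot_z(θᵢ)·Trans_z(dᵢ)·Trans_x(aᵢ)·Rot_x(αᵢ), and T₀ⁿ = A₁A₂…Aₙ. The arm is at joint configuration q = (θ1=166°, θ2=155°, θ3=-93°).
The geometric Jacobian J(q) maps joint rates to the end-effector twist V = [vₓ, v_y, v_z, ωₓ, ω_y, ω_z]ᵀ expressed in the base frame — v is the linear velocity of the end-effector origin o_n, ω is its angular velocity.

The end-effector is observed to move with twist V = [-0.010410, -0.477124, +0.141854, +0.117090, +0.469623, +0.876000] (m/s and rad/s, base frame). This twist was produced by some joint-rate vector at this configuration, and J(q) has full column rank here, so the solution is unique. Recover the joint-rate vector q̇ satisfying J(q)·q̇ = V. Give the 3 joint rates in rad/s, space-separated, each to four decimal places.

0.8760 0.0290 -0.5130

o_n = [-0.6148, -0.2693, -0.1385]
J₁: ẑ×o_n = [0.2693, -0.6148, 0.0000], ω = ẑ
J2: z=[-0.2419, -0.9703, 0.0000] o=[-0.4269, 0.1064, 0.4800] → [0.6001, -0.1496, -0.0914, -0.2419, -0.9703, 0.0000]
J3: z=[-0.2419, -0.9703, 0.0000] o=[-0.3414, -0.3374, 0.3913] → [0.5140, -0.1282, -0.2817, -0.2419, -0.9703, 0.0000]
q̇ = J⁺·V = [0.8760, 0.0290, -0.5130]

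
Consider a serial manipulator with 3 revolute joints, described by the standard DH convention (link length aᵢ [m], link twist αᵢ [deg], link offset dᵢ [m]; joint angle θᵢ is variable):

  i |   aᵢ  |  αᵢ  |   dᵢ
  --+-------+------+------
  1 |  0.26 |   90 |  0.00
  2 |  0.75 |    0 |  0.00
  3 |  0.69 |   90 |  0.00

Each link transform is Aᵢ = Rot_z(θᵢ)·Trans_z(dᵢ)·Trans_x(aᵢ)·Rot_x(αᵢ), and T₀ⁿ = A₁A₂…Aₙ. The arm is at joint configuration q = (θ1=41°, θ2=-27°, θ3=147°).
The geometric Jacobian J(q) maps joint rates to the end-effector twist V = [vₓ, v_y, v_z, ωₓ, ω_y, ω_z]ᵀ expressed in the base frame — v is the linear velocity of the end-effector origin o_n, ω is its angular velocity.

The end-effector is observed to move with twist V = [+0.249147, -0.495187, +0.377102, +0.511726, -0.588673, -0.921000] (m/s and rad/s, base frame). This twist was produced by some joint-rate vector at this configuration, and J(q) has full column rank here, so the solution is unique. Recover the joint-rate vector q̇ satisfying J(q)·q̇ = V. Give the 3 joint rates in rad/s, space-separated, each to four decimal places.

o_n = [0.4402, 0.3826, 0.2571]
J₁: ẑ×o_n = [-0.3826, 0.4402, 0.0000], ω = ẑ
J2: z=[0.6561, -0.7547, 0.0000] o=[0.1962, 0.1706, 0.0000] → [-0.1940, -0.1686, 0.3233, 0.6561, -0.7547, 0.0000]
J3: z=[0.6561, -0.7547, 0.0000] o=[0.7006, 0.6090, -0.3405] → [-0.4510, -0.3920, -0.3450, 0.6561, -0.7547, 0.0000]
q̇ = J⁺·V = [-0.9210, 0.9670, -0.1870]

-0.9210 0.9670 -0.1870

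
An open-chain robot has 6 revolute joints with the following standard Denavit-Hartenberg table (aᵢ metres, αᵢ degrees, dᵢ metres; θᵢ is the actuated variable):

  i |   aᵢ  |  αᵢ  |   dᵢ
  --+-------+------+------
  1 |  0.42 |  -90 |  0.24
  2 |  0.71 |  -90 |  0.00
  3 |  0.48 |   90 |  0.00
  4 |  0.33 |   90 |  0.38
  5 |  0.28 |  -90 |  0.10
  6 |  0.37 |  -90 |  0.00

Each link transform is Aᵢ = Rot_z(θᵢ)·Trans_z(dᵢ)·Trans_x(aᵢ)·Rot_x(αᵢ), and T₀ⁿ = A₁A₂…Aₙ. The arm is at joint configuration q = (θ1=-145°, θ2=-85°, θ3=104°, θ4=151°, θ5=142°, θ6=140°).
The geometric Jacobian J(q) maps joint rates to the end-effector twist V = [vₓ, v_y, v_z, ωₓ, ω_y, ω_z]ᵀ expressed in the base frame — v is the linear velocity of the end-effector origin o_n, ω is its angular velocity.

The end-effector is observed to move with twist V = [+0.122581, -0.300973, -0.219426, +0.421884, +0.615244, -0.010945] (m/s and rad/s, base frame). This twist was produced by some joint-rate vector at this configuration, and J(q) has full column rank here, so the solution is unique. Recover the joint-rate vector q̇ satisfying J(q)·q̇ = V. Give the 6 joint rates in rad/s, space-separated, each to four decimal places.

o_n = [-0.5725, -0.1445, 1.2796]
J₁: ẑ×o_n = [0.1445, -0.5725, 0.0000], ω = ẑ
J2: z=[0.5736, -0.8192, 0.0000] o=[-0.3440, -0.2409, 0.2400] → [-0.8516, -0.5963, -0.1319, 0.5736, -0.8192, 0.0000]
J3: z=[-0.8160, -0.5714, -0.0872] o=[-0.3947, -0.2764, 0.9473] → [-0.1784, 0.2866, -0.2092, -0.8160, -0.5714, -0.0872]
J4: z=[-0.2080, 0.1497, 0.9666] o=[-0.6536, 0.1109, 0.8316] → [0.3140, 0.1716, 0.0410, -0.2080, 0.1497, 0.9666]
J5: z=[-0.9752, -0.1086, -0.1931] o=[-0.7075, -0.1565, 1.2545] → [-0.0004, -0.0017, 0.0030, -0.9752, -0.1086, -0.1931]
J6: z=[0.1171, 0.4871, -0.8655] o=[-0.8577, 0.0753, 1.3647] → [-0.2317, -0.2369, -0.1647, 0.1171, 0.4871, -0.8655]
q̇ = J⁺·V = [0.7890, -0.4200, 0.5130, -0.1030, -0.9700, 0.9740]

0.7890 -0.4200 0.5130 -0.1030 -0.9700 0.9740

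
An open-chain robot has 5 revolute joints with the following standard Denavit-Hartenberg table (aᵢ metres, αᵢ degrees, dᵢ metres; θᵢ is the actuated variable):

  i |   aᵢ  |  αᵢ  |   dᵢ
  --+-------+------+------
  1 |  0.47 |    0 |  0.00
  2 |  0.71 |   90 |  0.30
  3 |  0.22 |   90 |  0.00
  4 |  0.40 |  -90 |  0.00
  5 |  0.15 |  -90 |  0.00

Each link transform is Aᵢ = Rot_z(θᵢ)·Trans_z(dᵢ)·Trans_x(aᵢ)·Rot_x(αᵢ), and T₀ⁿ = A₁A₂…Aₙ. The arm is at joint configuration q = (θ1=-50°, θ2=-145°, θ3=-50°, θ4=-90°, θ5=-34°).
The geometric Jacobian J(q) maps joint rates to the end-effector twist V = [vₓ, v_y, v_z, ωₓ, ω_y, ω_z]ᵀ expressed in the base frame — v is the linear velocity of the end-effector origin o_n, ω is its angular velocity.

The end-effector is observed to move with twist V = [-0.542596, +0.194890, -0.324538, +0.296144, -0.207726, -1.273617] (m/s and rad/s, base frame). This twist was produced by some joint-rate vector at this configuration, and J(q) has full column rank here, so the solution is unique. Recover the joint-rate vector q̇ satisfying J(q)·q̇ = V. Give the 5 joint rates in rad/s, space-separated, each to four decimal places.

-0.3610 0.0670 -0.1240 0.8900 0.5320

o_n = [-0.5939, -0.6628, 0.0776]
J₁: ẑ×o_n = [0.6628, -0.5939, 0.0000], ω = ẑ
J2: z=[0.0000, 0.0000, 1.0000] o=[0.3021, -0.3600, 0.0000] → [0.3028, -0.8960, 0.0000, 0.0000, 0.0000, 1.0000]
J3: z=[0.2588, 0.9659, 0.0000] o=[-0.3837, -0.1763, 0.3000] → [-0.2149, 0.0576, 0.0772, 0.2588, 0.9659, 0.0000]
J4: z=[0.7399, -0.1983, -0.6428] o=[-0.5203, -0.1397, 0.1315] → [-0.3256, 0.0872, -0.4017, 0.7399, -0.1983, -0.6428]
J5: z=[-0.6209, 0.1664, -0.7660] o=[-0.6238, -0.5260, 0.1315] → [-0.1137, -0.0564, 0.0799, -0.6209, 0.1664, -0.7660]
q̇ = J⁺·V = [-0.3610, 0.0670, -0.1240, 0.8900, 0.5320]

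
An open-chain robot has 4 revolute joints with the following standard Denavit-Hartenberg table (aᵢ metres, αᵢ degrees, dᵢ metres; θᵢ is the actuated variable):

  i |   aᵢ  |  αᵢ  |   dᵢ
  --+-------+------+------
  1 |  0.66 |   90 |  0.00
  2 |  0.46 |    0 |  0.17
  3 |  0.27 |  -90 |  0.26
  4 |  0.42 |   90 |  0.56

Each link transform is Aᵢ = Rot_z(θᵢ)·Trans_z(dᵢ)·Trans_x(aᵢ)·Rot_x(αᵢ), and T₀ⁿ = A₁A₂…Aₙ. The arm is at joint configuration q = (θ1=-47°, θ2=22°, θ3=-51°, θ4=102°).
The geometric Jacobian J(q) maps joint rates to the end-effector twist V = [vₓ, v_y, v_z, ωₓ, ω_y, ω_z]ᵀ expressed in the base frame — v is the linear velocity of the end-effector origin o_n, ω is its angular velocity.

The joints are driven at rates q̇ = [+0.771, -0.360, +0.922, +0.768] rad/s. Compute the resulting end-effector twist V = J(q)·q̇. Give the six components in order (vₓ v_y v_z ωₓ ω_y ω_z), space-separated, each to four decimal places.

o_n = [1.0211, -1.1231, 0.5735]
J₁: ẑ×o_n = [1.1231, 1.0211, -0.0000], ω = ẑ
J2: z=[-0.7314, -0.6820, 0.0000] o=[0.4501, -0.4827, 0.0000] → [-0.3912, 0.4195, 0.8578, -0.7314, -0.6820, 0.0000]
J3: z=[-0.7314, -0.6820, 0.0000] o=[0.6167, -0.9106, 0.1723] → [-0.2736, 0.2934, 0.4313, -0.7314, -0.6820, 0.0000]
J4: z=[0.3306, -0.3546, 0.8746] o=[0.5876, -1.2606, 0.0414] → [-0.3089, 0.2032, 0.1992, 0.3306, -0.3546, 0.8746]
V = J·q̇ = [0.5172, 1.0629, 0.2418, -0.1571, -0.6556, 1.4427]

0.5172 1.0629 0.2418 -0.1571 -0.6556 1.4427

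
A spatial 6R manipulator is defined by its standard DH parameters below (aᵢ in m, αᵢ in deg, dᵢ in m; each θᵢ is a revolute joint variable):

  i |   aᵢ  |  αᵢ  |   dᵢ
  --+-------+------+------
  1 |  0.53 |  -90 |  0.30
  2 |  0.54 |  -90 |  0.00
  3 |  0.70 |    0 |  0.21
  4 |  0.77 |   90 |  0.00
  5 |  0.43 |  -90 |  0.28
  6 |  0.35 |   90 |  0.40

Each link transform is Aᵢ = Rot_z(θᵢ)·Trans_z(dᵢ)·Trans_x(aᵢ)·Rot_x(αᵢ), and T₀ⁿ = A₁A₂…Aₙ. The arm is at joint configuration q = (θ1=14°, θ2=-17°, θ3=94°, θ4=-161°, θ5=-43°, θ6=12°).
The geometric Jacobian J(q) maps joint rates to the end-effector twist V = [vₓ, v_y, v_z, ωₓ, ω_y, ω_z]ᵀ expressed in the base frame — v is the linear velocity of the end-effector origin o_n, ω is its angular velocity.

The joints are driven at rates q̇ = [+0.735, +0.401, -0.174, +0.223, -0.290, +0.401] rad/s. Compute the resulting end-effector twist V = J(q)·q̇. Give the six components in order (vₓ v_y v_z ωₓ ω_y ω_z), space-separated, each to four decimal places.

-0.5059 0.7718 -0.0553 0.3135 0.6341 0.5170

o_n = [1.1603, 1.1783, 0.5946]
J₁: ẑ×o_n = [-1.1783, 1.1603, 0.0000], ω = ẑ
J2: z=[-0.2419, 0.9703, 0.0000] o=[0.5143, 0.1282, 0.3000] → [0.2859, 0.0713, -0.8809, -0.2419, 0.9703, 0.0000]
J3: z=[0.2837, 0.0707, -0.9563] o=[1.0153, 0.2531, 0.4579] → [0.8944, -0.1775, 0.2522, 0.2837, 0.0707, -0.9563]
J4: z=[0.2837, 0.0707, -0.9563] o=[1.1985, -0.4208, 0.2428] → [1.5541, -0.0633, 0.4563, 0.2837, 0.0707, -0.9563]
J5: z=[-0.9487, 0.1662, -0.2691] o=[1.3062, 0.3365, 0.3307] → [0.2704, 0.2896, -0.7743, -0.9487, 0.1662, -0.2691]
J6: z=[0.3029, 0.7225, -0.6215] o=[1.0014, 0.6716, 0.5718] → [0.3314, -0.1057, 0.0386, 0.3029, 0.7225, -0.6215]
V = J·q̇ = [-0.5059, 0.7718, -0.0553, 0.3135, 0.6341, 0.5170]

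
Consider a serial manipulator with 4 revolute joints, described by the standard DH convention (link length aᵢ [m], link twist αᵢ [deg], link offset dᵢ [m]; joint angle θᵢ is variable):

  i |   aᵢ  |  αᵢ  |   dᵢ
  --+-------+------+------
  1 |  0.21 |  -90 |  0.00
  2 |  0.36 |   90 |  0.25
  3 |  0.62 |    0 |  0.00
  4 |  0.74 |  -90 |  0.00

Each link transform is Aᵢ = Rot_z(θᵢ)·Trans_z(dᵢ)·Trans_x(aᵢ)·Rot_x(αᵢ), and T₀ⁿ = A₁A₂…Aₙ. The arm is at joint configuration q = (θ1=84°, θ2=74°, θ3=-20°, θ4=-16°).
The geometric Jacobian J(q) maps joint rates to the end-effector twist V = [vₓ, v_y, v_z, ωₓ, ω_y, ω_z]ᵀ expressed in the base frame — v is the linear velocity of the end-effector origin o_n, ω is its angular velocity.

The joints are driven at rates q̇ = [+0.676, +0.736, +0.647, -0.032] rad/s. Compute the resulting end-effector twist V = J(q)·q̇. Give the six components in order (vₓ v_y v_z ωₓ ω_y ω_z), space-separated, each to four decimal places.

-1.2421 -0.5839 -0.7017 -0.6702 0.6649 0.8455

o_n = [0.4612, 0.5899, -1.4816]
J₁: ẑ×o_n = [-0.5899, 0.4612, 0.0000], ω = ẑ
J2: z=[-0.9945, 0.1045, 0.0000] o=[0.0220, 0.2088, 0.0000] → [-0.1549, -1.4735, -0.4248, -0.9945, 0.1045, 0.0000]
J3: z=[0.1005, 0.9560, 0.2756] o=[-0.2163, 0.3337, -0.3461] → [-1.1562, 0.3008, -0.6219, 0.1005, 0.9560, 0.2756]
J4: z=[0.1005, 0.9560, 0.2756] o=[0.0114, 0.4712, -0.9061] → [-0.5829, 0.1818, -0.4181, 0.1005, 0.9560, 0.2756]
V = J·q̇ = [-1.2421, -0.5839, -0.7017, -0.6702, 0.6649, 0.8455]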